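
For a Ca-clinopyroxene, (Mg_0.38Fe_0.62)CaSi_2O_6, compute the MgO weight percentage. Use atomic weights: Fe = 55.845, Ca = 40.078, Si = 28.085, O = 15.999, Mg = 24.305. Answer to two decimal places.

6.49 wt%

M((Mg_0.38Fe_0.62)CaSi_2O_6) = 236.102 g/mol; M(MgO) = 40.304 g/mol.
Moles MgO per formula unit = 0.38 Mg ÷ 1 = 0.3800.
MgO fraction = (0.3800 × 40.304) / 236.102 = 15.316/236.102 = 0.0649.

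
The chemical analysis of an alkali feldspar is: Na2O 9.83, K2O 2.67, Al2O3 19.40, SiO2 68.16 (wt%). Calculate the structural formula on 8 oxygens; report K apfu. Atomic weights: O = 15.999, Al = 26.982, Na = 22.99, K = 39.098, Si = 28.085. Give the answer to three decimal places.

0.150 K apfu

Na2O: 9.83/61.979 = 0.15860 mol → 0.31720 mol Na, 0.15860 mol O.
K2O: 2.67/94.195 = 0.02835 mol → 0.05670 mol K, 0.02835 mol O.
Al2O3: 19.40/101.961 = 0.19027 mol → 0.38054 mol Al, 0.57081 mol O.
SiO2: 68.16/60.083 = 1.13443 mol → 1.13443 mol Si, 2.26886 mol O.
Total oxygen = 3.02662 mol. Normalization factor = 8/3.02662 = 2.64321.
K per 8 O = 0.05670 × 2.64321 = 0.150.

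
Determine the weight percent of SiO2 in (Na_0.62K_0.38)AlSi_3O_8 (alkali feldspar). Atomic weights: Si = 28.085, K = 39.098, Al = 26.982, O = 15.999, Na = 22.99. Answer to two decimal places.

Molar mass of (Na_0.62K_0.38)AlSi_3O_8 = 0.62×22.99 + 0.38×39.098 + 1×26.982 + 3×28.085 + 8×15.999 = 268.340 g/mol.
Each formula unit contains 3 Si, equivalent to 3/1 = 3.0000 mol SiO2.
M(SiO2) = 1×28.085 + 2×15.999 = 60.083 g/mol.
Mass of SiO2 per formula unit = 3.0000 × 60.083 = 180.249 g.
SiO2 wt% = 180.249 / 268.340 × 100 = 67.17%.

67.17 wt%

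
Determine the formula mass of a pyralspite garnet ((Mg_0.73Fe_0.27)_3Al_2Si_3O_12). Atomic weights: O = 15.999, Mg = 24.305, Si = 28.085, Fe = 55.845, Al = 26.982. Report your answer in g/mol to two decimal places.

M = 2.19×24.305 + 0.81×55.845 + 2×26.982 + 3×28.085 + 12×15.999

428.67 g/mol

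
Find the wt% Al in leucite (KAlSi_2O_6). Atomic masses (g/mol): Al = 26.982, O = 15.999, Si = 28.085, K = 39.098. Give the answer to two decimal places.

Molar mass of KAlSi_2O_6: 1·39.098 + 1·26.982 + 2·28.085 + 6·15.999 = 218.244 g/mol.
Mass of Al per formula unit: 1 × 26.982 = 26.982 g.
Weight fraction Al = 26.982 / 218.244 = 0.1236.

12.36 weight percent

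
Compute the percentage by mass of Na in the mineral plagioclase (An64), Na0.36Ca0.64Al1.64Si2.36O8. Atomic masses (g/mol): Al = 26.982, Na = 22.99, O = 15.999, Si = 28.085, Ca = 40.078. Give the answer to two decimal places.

M(Na0.36Ca0.64Al1.64Si2.36O8) = 272.449 g/mol.
Na contributes 0.36 × 22.99 = 8.276 g per mole.
8.276/272.449 = 0.0304 → 3.04%.

3.04 wt%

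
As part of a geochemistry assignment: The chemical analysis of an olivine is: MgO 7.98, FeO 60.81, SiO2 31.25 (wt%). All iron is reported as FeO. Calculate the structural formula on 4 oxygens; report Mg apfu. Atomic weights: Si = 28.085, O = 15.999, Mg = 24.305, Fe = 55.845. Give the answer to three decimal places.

0.380 Mg apfu

7.98 wt% MgO ÷ 40.304 g/mol = 0.19800 mol, giving 0.19800 Mg and 0.19800 O.
60.81 wt% FeO ÷ 71.844 g/mol = 0.84642 mol, giving 0.84642 Fe and 0.84642 O.
31.25 wt% SiO2 ÷ 60.083 g/mol = 0.52011 mol, giving 0.52011 Si and 1.04022 O.
Oxygen sums to 2.08464; scaling by 4/2.08464 = 1.91880 puts the formula on 4 O.
Mg: 0.19800 × 1.91880 = 0.380 atoms per formula unit.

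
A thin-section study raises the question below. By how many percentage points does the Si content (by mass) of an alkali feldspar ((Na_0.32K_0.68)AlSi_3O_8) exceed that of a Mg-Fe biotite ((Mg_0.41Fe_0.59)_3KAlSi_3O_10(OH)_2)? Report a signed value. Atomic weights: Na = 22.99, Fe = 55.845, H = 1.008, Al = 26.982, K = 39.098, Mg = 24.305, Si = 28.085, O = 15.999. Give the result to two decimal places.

Si in (Na_0.32K_0.68)AlSi_3O_8: molar mass 273.172 g/mol; 3×28.085 = 84.255 g → 30.84 wt%.
Si in (Mg_0.41Fe_0.59)_3KAlSi_3O_10(OH)_2: molar mass 473.080 g/mol; 3×28.085 = 84.255 g → 17.81 wt%.
Difference = 30.84 − 17.81 = 13.03 percentage points.

13.03 percentage points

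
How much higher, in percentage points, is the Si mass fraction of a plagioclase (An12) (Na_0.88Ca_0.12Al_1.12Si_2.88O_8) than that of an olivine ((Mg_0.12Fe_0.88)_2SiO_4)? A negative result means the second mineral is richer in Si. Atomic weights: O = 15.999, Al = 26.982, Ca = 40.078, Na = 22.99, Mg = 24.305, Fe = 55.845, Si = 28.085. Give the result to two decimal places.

16.31 percentage points

Si in Na_0.88Ca_0.12Al_1.12Si_2.88O_8: molar mass 264.137 g/mol; 2.88×28.085 = 80.885 g → 30.62 wt%.
Si in (Mg_0.12Fe_0.88)_2SiO_4: molar mass 196.201 g/mol; 1×28.085 = 28.085 g → 14.31 wt%.
Difference = 30.62 − 14.31 = 16.31 percentage points.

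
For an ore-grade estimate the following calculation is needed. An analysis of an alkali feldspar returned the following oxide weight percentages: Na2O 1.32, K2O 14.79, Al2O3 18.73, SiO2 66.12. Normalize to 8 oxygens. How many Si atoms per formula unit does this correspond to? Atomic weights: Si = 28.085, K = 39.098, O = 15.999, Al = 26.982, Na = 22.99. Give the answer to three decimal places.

Na2O (M=61.979): mol = 0.02130; Na = 0.04260, O = 0.02130.
K2O (M=94.195): mol = 0.15701; K = 0.31402, O = 0.15701.
Al2O3 (M=101.961): mol = 0.18370; Al = 0.36740, O = 0.55110.
SiO2 (M=60.083): mol = 1.10048; Si = 1.10048, O = 2.20096.
ΣO = 2.93037; factor = 8/ΣO = 2.73003.
Si apfu = 1.10048 × 2.73003 = 3.004.

3.004 Si apfu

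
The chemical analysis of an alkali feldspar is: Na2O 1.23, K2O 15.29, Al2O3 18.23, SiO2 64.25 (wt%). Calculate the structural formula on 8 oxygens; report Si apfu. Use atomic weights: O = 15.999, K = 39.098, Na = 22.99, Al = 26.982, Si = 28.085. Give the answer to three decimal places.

2.994 Si apfu

Na2O: 1.23/61.979 = 0.01985 mol → 0.03970 mol Na, 0.01985 mol O.
K2O: 15.29/94.195 = 0.16232 mol → 0.32464 mol K, 0.16232 mol O.
Al2O3: 18.23/101.961 = 0.17879 mol → 0.35758 mol Al, 0.53637 mol O.
SiO2: 64.25/60.083 = 1.06935 mol → 1.06935 mol Si, 2.13870 mol O.
Total oxygen = 2.85724 mol. Normalization factor = 8/2.85724 = 2.79990.
Si per 8 O = 1.06935 × 2.79990 = 2.994.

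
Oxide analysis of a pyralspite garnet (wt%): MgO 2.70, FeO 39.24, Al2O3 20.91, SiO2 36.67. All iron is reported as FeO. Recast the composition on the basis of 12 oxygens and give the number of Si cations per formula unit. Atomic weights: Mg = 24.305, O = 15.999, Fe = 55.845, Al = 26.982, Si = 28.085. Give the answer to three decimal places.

2.70 wt% MgO ÷ 40.304 g/mol = 0.06699 mol, giving 0.06699 Mg and 0.06699 O.
39.24 wt% FeO ÷ 71.844 g/mol = 0.54618 mol, giving 0.54618 Fe and 0.54618 O.
20.91 wt% Al2O3 ÷ 101.961 g/mol = 0.20508 mol, giving 0.41016 Al and 0.61524 O.
36.67 wt% SiO2 ÷ 60.083 g/mol = 0.61032 mol, giving 0.61032 Si and 1.22064 O.
Oxygen sums to 2.44905; scaling by 12/2.44905 = 4.89986 puts the formula on 12 O.
Si: 0.61032 × 4.89986 = 2.990 atoms per formula unit.

2.990 Si apfu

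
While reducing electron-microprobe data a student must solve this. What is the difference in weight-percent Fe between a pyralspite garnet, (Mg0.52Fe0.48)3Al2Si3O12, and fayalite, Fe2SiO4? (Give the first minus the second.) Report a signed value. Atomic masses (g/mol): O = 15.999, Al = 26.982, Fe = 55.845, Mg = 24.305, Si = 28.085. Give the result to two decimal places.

M((Mg0.52Fe0.48)3Al2Si3O12) = 448.540 g/mol, so wt% Fe = 80.417/448.540 × 100 = 17.93%.
M(Fe2SiO4) = 203.771 g/mol, so wt% Fe = 111.690/203.771 × 100 = 54.81%.
17.93 − 54.81 = -36.88 pp.

-36.88 percentage points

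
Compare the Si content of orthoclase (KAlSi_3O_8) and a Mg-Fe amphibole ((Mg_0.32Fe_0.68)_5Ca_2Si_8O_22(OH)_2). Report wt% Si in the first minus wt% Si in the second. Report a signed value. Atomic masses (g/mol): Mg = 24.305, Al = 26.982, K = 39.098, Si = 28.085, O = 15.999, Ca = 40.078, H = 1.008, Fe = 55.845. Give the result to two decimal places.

5.84 percentage points

First mineral: 84.255 g Si in 278.327 g formula = 30.27 wt% Si.
Second mineral: 224.680 g Si in 919.589 g formula = 24.43 wt% Si.
30.27% − 24.43% gives a difference of 5.84 percentage points.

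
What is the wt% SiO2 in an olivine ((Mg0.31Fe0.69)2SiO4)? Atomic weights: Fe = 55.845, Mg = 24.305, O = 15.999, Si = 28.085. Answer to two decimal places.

32.62 wt%

M((Mg0.31Fe0.69)2SiO4) = 184.216 g/mol; M(SiO2) = 60.083 g/mol.
Moles SiO2 per formula unit = 1 Si ÷ 1 = 1.0000.
SiO2 fraction = (1.0000 × 60.083) / 184.216 = 60.083/184.216 = 0.3262.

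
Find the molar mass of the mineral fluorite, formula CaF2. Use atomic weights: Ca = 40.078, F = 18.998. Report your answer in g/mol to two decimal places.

78.07 g/mol

The formula mass is the sum 1×40.078 + 2×18.998.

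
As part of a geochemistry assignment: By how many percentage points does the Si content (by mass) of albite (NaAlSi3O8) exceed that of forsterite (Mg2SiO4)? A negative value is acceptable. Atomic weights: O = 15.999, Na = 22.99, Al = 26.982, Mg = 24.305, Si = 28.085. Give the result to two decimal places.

12.17 percentage points

M(NaAlSi3O8) = 262.219 g/mol, so wt% Si = 84.255/262.219 × 100 = 32.13%.
M(Mg2SiO4) = 140.691 g/mol, so wt% Si = 28.085/140.691 × 100 = 19.96%.
32.13 − 19.96 = 12.17 pp.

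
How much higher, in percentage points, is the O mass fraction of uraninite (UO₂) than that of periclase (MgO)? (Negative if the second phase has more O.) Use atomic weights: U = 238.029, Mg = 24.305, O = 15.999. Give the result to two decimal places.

-27.85 percentage points

M(UO₂) = 270.027 g/mol, so wt% O = 31.998/270.027 × 100 = 11.85%.
M(MgO) = 40.304 g/mol, so wt% O = 15.999/40.304 × 100 = 39.70%.
11.85 − 39.70 = -27.85 pp.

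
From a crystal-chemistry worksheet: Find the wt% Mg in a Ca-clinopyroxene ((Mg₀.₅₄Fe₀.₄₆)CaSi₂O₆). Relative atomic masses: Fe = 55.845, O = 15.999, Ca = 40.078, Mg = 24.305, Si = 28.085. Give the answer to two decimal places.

Molar mass of (Mg₀.₅₄Fe₀.₄₆)CaSi₂O₆: 0.54×24.305 + 0.46×55.845 + 1×40.078 + 2×28.085 + 6×15.999 = 231.055 g/mol.
Mass of Mg per formula unit: 0.54 × 24.305 = 13.125 g.
Weight fraction Mg = 13.125 / 231.055 = 0.0568.

5.68 wt%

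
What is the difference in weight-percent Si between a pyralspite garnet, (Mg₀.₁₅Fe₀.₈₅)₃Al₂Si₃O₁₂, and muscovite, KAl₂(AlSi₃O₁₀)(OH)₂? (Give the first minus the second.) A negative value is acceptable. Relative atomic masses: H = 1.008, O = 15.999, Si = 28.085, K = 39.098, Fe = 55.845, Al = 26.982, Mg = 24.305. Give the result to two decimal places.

-3.73 percentage points

M((Mg₀.₁₅Fe₀.₈₅)₃Al₂Si₃O₁₂) = 483.549 g/mol, so wt% Si = 84.255/483.549 × 100 = 17.42%.
M(KAl₂(AlSi₃O₁₀)(OH)₂) = 398.303 g/mol, so wt% Si = 84.255/398.303 × 100 = 21.15%.
17.42 − 21.15 = -3.73 pp.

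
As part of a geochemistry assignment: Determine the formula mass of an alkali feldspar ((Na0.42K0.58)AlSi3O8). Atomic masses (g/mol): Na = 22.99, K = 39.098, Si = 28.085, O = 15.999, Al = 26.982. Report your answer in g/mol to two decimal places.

M = 0.42·22.99 + 0.58·39.098 + 1·26.982 + 3·28.085 + 8·15.999

271.56 g/mol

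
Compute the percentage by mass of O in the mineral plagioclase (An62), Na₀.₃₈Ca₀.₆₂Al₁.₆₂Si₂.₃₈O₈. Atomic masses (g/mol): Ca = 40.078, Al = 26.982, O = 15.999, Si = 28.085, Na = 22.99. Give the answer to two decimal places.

M(Na₀.₃₈Ca₀.₆₂Al₁.₆₂Si₂.₃₈O₈) = 272.130 g/mol.
O contributes 8 × 15.999 = 127.992 g per mole.
127.992/272.130 = 0.4703 → 47.03%.

47.03 mass %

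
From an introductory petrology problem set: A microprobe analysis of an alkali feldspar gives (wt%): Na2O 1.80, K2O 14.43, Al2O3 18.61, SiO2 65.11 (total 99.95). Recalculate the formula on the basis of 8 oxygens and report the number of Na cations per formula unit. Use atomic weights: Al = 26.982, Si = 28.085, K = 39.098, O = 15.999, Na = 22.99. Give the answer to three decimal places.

Na2O (M=61.979): mol = 0.02904; Na = 0.05808, O = 0.02904.
K2O (M=94.195): mol = 0.15319; K = 0.30638, O = 0.15319.
Al2O3 (M=101.961): mol = 0.18252; Al = 0.36504, O = 0.54756.
SiO2 (M=60.083): mol = 1.08367; Si = 1.08367, O = 2.16734.
ΣO = 2.89713; factor = 8/ΣO = 2.76135.
Na apfu = 0.05808 × 2.76135 = 0.160.

0.160 Na apfu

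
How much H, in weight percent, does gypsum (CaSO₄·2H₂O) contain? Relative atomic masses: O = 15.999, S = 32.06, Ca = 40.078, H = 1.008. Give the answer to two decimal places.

M(CaSO₄·2H₂O) = 172.164 g/mol.
H contributes 4 × 1.008 = 4.032 g per mole.
4.032/172.164 = 0.0234 → 2.34%.

2.34 weight percent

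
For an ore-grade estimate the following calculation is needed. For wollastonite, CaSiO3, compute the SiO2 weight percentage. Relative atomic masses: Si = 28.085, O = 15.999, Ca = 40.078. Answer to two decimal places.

51.72 wt%

Formula mass = 116.160 g/mol.
1 Si → 1.0000 mol SiO2 per formula unit; M(SiO2) = 60.083, so SiO2 mass = 60.083 g.
60.083/116.160 × 100 = 51.72 wt%.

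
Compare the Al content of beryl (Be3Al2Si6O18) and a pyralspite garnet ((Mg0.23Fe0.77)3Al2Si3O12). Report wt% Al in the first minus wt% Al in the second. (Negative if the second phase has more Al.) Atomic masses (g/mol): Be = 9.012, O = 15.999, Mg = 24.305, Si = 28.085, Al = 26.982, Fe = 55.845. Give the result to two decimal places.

-1.30 percentage points

Al in Be3Al2Si6O18: molar mass 537.492 g/mol; 2×26.982 = 53.964 g → 10.04 wt%.
Al in (Mg0.23Fe0.77)3Al2Si3O12: molar mass 475.979 g/mol; 2×26.982 = 53.964 g → 11.34 wt%.
Difference = 10.04 − 11.34 = -1.30 percentage points.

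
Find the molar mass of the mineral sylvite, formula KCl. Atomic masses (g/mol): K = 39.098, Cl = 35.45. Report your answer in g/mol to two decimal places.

The formula mass is the sum 1·39.098 + 1·35.45.

74.55 g/mol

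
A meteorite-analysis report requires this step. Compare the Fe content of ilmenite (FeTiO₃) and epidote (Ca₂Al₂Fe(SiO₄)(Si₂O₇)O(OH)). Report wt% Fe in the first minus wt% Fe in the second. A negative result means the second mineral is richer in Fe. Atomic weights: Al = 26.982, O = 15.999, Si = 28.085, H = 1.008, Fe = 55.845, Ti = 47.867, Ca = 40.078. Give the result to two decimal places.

Fe in FeTiO₃: molar mass 151.709 g/mol; 1×55.845 = 55.845 g → 36.81 wt%.
Fe in Ca₂Al₂Fe(SiO₄)(Si₂O₇)O(OH): molar mass 483.215 g/mol; 1×55.845 = 55.845 g → 11.56 wt%.
Difference = 36.81 − 11.56 = 25.25 percentage points.

25.25 percentage points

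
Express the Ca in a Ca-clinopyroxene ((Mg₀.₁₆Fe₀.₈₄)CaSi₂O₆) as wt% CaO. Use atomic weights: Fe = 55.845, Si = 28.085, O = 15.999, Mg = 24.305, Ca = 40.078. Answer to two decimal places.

Formula mass = 243.041 g/mol.
1 Ca → 1.0000 mol CaO per formula unit; M(CaO) = 56.077, so CaO mass = 56.077 g.
56.077/243.041 × 100 = 23.07 wt%.

23.07 wt%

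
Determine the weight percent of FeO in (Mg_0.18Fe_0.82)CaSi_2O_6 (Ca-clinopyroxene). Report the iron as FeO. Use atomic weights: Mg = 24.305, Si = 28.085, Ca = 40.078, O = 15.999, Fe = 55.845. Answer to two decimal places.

Molar mass of (Mg_0.18Fe_0.82)CaSi_2O_6 = 0.18*24.305 + 0.82*55.845 + 1*40.078 + 2*28.085 + 6*15.999 = 242.410 g/mol.
Each formula unit contains 0.82 Fe, equivalent to 0.82/1 = 0.8200 mol FeO.
M(FeO) = 1×55.845 + 1×15.999 = 71.844 g/mol.
Mass of FeO per formula unit = 0.8200 × 71.844 = 58.912 g.
FeO wt% = 58.912 / 242.410 × 100 = 24.30%.

24.30 wt%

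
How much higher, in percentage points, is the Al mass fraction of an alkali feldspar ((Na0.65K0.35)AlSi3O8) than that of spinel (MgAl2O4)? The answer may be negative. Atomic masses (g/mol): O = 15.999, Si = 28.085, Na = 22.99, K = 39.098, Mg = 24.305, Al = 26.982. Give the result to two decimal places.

-27.86 percentage points

M((Na0.65K0.35)AlSi3O8) = 267.857 g/mol, so wt% Al = 26.982/267.857 × 100 = 10.07%.
M(MgAl2O4) = 142.265 g/mol, so wt% Al = 53.964/142.265 × 100 = 37.93%.
10.07 − 37.93 = -27.86 pp.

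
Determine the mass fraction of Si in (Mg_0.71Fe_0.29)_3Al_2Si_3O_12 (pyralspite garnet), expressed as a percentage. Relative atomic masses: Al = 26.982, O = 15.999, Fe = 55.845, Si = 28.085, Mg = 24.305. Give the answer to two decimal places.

M((Mg_0.71Fe_0.29)_3Al_2Si_3O_12) = 430.562 g/mol.
Si contributes 3 × 28.085 = 84.255 g per mole.
84.255/430.562 = 0.1957 → 19.57%.

19.57 wt%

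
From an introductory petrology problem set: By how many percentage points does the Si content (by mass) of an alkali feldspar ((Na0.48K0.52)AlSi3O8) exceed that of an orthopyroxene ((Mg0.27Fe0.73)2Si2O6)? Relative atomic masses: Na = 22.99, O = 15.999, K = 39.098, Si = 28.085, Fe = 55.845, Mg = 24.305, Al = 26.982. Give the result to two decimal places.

8.38 percentage points

Si in (Na0.48K0.52)AlSi3O8: molar mass 270.595 g/mol; 3×28.085 = 84.255 g → 31.14 wt%.
Si in (Mg0.27Fe0.73)2Si2O6: molar mass 246.822 g/mol; 2×28.085 = 56.170 g → 22.76 wt%.
Difference = 31.14 − 22.76 = 8.38 percentage points.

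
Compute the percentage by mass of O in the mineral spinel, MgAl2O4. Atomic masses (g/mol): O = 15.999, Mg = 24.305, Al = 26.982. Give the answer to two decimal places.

44.98 mass %

Formula mass = 1×24.305 + 2×26.982 + 4×15.999 = 142.265 g/mol, of which 63.996 g is O.
So O makes up 63.996/142.265 = 0.4498 of the mass, i.e. 44.98%.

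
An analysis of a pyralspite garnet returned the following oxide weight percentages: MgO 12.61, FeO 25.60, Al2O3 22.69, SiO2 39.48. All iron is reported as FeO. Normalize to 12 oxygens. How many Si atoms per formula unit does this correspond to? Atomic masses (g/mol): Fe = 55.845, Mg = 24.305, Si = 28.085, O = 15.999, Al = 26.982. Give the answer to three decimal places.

2.974 Si apfu

MgO (M=40.304): mol = 0.31287; Mg = 0.31287, O = 0.31287.
FeO (M=71.844): mol = 0.35633; Fe = 0.35633, O = 0.35633.
Al2O3 (M=101.961): mol = 0.22254; Al = 0.44508, O = 0.66762.
SiO2 (M=60.083): mol = 0.65709; Si = 0.65709, O = 1.31418.
ΣO = 2.65100; factor = 12/ΣO = 4.52659.
Si apfu = 0.65709 × 4.52659 = 2.974.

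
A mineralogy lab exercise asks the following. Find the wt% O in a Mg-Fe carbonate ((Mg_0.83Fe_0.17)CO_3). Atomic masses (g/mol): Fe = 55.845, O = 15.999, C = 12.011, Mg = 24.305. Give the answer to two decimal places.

Molar mass of (Mg_0.83Fe_0.17)CO_3: 0.83*24.305 + 0.17*55.845 + 1*12.011 + 3*15.999 = 89.675 g/mol.
Mass of O per formula unit: 3 × 15.999 = 47.997 g.
Weight fraction O = 47.997 / 89.675 = 0.5352.

53.52 weight percent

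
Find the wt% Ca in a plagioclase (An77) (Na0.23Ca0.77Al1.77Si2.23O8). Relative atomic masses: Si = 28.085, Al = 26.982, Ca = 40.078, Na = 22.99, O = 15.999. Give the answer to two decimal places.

Formula mass = 0.23*22.99 + 0.77*40.078 + 1.77*26.982 + 2.23*28.085 + 8*15.999 = 274.527 g/mol, of which 30.860 g is Ca.
So Ca makes up 30.860/274.527 = 0.1124 of the mass, i.e. 11.24%.

11.24 mass %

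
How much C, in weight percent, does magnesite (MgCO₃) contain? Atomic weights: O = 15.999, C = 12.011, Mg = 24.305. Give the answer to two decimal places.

14.25 weight percent

M(MgCO₃) = 84.313 g/mol.
C contributes 1 × 12.011 = 12.011 g per mole.
12.011/84.313 = 0.1425 → 14.25%.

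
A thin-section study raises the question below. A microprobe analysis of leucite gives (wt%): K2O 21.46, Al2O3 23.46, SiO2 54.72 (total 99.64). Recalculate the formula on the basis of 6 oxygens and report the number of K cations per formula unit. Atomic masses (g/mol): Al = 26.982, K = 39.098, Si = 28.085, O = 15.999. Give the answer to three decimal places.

K2O (M=94.195): mol = 0.22783; K = 0.45566, O = 0.22783.
Al2O3 (M=101.961): mol = 0.23009; Al = 0.46018, O = 0.69027.
SiO2 (M=60.083): mol = 0.91074; Si = 0.91074, O = 1.82148.
ΣO = 2.73958; factor = 6/ΣO = 2.19012.
K apfu = 0.45566 × 2.19012 = 0.998.

0.998 K apfu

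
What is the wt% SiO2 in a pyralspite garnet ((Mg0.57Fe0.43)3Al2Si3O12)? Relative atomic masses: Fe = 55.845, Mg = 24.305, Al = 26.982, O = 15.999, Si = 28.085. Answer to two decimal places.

40.61 wt%

Formula mass = 443.809 g/mol.
3 Si → 3.0000 mol SiO2 per formula unit; M(SiO2) = 60.083, so SiO2 mass = 180.249 g.
180.249/443.809 × 100 = 40.61 wt%.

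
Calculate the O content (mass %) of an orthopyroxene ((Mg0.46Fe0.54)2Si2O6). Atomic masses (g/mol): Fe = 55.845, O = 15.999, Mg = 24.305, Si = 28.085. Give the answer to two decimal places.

40.88 mass %

Formula mass = 0.92×24.305 + 1.08×55.845 + 2×28.085 + 6×15.999 = 234.837 g/mol, of which 95.994 g is O.
So O makes up 95.994/234.837 = 0.4088 of the mass, i.e. 40.88%.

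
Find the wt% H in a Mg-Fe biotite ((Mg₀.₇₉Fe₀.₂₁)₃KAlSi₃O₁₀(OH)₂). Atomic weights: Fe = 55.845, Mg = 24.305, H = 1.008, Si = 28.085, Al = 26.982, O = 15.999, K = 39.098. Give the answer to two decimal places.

Formula mass = 2.37×24.305 + 0.63×55.845 + 1×39.098 + 1×26.982 + 3×28.085 + 12×15.999 + 2×1.008 = 437.124 g/mol, of which 2.016 g is H.
So H makes up 2.016/437.124 = 0.0046 of the mass, i.e. 0.46%.

0.46 weight percent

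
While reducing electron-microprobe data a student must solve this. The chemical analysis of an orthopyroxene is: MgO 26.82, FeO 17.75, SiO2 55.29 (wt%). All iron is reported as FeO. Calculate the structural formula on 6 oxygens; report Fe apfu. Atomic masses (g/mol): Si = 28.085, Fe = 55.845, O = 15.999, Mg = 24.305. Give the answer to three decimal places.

MgO: 26.82/40.304 = 0.66544 mol → 0.66544 mol Mg, 0.66544 mol O.
FeO: 17.75/71.844 = 0.24706 mol → 0.24706 mol Fe, 0.24706 mol O.
SiO2: 55.29/60.083 = 0.92023 mol → 0.92023 mol Si, 1.84046 mol O.
Total oxygen = 2.75296 mol. Normalization factor = 6/2.75296 = 2.17947.
Fe per 6 O = 0.24706 × 2.17947 = 0.538.

0.538 Fe apfu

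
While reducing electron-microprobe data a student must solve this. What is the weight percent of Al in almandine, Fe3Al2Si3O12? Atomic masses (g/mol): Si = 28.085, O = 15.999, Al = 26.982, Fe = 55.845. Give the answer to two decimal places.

M(Fe3Al2Si3O12) = 497.742 g/mol.
Al contributes 2 × 26.982 = 53.964 g per mole.
53.964/497.742 = 0.1084 → 10.84%.

10.84 weight percent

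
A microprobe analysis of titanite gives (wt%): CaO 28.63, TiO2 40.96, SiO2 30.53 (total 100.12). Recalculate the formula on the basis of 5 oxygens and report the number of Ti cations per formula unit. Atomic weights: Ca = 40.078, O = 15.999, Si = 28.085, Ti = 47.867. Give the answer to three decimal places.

1.005 Ti apfu

CaO: 28.63/56.077 = 0.51055 mol → 0.51055 mol Ca, 0.51055 mol O.
TiO2: 40.96/79.865 = 0.51287 mol → 0.51287 mol Ti, 1.02574 mol O.
SiO2: 30.53/60.083 = 0.50813 mol → 0.50813 mol Si, 1.01626 mol O.
Total oxygen = 2.55255 mol. Normalization factor = 5/2.55255 = 1.95883.
Ti per 5 O = 0.51287 × 1.95883 = 1.005.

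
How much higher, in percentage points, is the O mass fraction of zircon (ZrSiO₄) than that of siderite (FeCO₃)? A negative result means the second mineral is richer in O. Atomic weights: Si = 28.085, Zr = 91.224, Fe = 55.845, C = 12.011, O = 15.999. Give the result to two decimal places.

First mineral: 63.996 g O in 183.305 g formula = 34.91 wt% O.
Second mineral: 47.997 g O in 115.853 g formula = 41.43 wt% O.
34.91% − 41.43% gives a difference of -6.52 percentage points.

-6.52 percentage points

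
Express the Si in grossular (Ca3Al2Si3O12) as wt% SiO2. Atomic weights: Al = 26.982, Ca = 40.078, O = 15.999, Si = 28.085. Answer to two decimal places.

40.02 wt%

M(Ca3Al2Si3O12) = 450.441 g/mol; M(SiO2) = 60.083 g/mol.
Moles SiO2 per formula unit = 3 Si ÷ 1 = 3.0000.
SiO2 fraction = (3.0000 × 60.083) / 450.441 = 180.249/450.441 = 0.4002.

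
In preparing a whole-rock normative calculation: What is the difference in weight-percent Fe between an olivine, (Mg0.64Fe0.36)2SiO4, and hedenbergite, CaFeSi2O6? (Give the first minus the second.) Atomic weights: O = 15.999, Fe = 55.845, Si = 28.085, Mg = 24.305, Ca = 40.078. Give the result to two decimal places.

2.10 percentage points

Fe in (Mg0.64Fe0.36)2SiO4: molar mass 163.400 g/mol; 0.72×55.845 = 40.208 g → 24.61 wt%.
Fe in CaFeSi2O6: molar mass 248.087 g/mol; 1×55.845 = 55.845 g → 22.51 wt%.
Difference = 24.61 − 22.51 = 2.10 percentage points.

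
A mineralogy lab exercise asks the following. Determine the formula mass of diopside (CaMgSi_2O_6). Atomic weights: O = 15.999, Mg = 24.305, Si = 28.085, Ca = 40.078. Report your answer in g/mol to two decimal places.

216.55 g/mol

Ca: 1 × 40.078 = 40.0780
Mg: 1 × 24.305 = 24.3050
Si: 2 × 28.085 = 56.1700
O: 6 × 15.999 = 95.9940
Summing the contributions gives the formula mass.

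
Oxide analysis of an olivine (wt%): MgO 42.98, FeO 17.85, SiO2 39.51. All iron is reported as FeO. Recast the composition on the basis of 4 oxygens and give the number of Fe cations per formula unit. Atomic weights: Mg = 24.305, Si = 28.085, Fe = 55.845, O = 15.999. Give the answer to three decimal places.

0.378 Fe apfu

42.98 wt% MgO ÷ 40.304 g/mol = 1.06640 mol, giving 1.06640 Mg and 1.06640 O.
17.85 wt% FeO ÷ 71.844 g/mol = 0.24845 mol, giving 0.24845 Fe and 0.24845 O.
39.51 wt% SiO2 ÷ 60.083 g/mol = 0.65759 mol, giving 0.65759 Si and 1.31518 O.
Oxygen sums to 2.63003; scaling by 4/2.63003 = 1.52090 puts the formula on 4 O.
Fe: 0.24845 × 1.52090 = 0.378 atoms per formula unit.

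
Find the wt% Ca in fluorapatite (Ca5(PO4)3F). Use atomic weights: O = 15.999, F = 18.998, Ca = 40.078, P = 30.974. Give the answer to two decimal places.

39.74 weight percent

Molar mass of Ca5(PO4)3F: 5·40.078 + 3·30.974 + 12·15.999 + 1·18.998 = 504.298 g/mol.
Mass of Ca per formula unit: 5 × 40.078 = 200.390 g.
Weight fraction Ca = 200.390 / 504.298 = 0.3974.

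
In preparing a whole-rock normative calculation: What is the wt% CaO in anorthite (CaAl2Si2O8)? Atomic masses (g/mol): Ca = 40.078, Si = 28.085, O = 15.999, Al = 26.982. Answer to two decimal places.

Formula mass = 278.204 g/mol.
1 Ca → 1.0000 mol CaO per formula unit; M(CaO) = 56.077, so CaO mass = 56.077 g.
56.077/278.204 × 100 = 20.16 wt%.

20.16 wt%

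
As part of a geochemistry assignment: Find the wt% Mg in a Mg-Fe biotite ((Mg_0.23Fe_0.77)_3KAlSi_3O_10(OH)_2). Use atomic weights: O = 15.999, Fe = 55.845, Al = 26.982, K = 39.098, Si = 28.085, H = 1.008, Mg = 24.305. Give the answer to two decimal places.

Formula mass = 0.69×24.305 + 2.31×55.845 + 1×39.098 + 1×26.982 + 3×28.085 + 12×15.999 + 2×1.008 = 490.111 g/mol, of which 16.770 g is Mg.
So Mg makes up 16.770/490.111 = 0.0342 of the mass, i.e. 3.42%.

3.42 weight percent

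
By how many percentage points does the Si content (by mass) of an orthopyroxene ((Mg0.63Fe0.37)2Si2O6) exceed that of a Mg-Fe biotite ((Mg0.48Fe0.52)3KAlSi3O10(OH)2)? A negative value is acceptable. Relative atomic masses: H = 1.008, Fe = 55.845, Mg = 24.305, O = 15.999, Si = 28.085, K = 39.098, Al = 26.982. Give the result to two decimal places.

M((Mg0.63Fe0.37)2Si2O6) = 224.114 g/mol, so wt% Si = 56.170/224.114 × 100 = 25.06%.
M((Mg0.48Fe0.52)3KAlSi3O10(OH)2) = 466.456 g/mol, so wt% Si = 84.255/466.456 × 100 = 18.06%.
25.06 − 18.06 = 7.00 pp.

7.00 percentage points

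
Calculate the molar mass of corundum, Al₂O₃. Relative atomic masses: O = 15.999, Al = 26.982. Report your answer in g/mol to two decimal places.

101.96 g/mol

Al: 2 × 26.982 = 53.9640
O: 3 × 15.999 = 47.9970
Summing the contributions gives the formula mass.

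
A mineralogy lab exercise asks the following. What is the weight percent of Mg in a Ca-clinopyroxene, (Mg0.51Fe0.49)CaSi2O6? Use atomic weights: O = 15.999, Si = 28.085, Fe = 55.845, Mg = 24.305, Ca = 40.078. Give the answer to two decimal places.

5.34 weight percent

Molar mass of (Mg0.51Fe0.49)CaSi2O6: 0.51*24.305 + 0.49*55.845 + 1*40.078 + 2*28.085 + 6*15.999 = 232.002 g/mol.
Mass of Mg per formula unit: 0.51 × 24.305 = 12.396 g.
Weight fraction Mg = 12.396 / 232.002 = 0.0534.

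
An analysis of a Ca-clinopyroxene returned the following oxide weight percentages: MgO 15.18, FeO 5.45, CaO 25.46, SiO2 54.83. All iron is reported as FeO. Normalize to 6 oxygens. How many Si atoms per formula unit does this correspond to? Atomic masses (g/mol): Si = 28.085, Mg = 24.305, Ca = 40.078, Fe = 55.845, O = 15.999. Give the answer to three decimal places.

MgO: 15.18/40.304 = 0.37664 mol → 0.37664 mol Mg, 0.37664 mol O.
FeO: 5.45/71.844 = 0.07586 mol → 0.07586 mol Fe, 0.07586 mol O.
CaO: 25.46/56.077 = 0.45402 mol → 0.45402 mol Ca, 0.45402 mol O.
SiO2: 54.83/60.083 = 0.91257 mol → 0.91257 mol Si, 1.82514 mol O.
Total oxygen = 2.73166 mol. Normalization factor = 6/2.73166 = 2.19647.
Si per 6 O = 0.91257 × 2.19647 = 2.004.

2.004 Si apfu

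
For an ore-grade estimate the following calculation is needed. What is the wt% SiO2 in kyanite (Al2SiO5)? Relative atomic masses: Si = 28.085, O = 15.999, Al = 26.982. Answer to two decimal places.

Formula mass = 162.044 g/mol.
1 Si → 1.0000 mol SiO2 per formula unit; M(SiO2) = 60.083, so SiO2 mass = 60.083 g.
60.083/162.044 × 100 = 37.08 wt%.

37.08 wt%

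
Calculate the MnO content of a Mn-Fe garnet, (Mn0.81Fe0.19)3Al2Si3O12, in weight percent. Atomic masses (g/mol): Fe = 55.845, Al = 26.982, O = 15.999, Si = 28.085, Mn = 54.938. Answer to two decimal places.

34.79 wt%

Formula mass = 495.538 g/mol.
2.43 Mn → 2.4300 mol MnO per formula unit; M(MnO) = 70.937, so MnO mass = 172.377 g.
172.377/495.538 × 100 = 34.79 wt%.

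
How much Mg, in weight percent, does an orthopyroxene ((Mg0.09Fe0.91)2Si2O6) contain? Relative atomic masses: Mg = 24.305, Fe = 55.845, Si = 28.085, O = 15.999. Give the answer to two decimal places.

1.69 weight percent

Molar mass of (Mg0.09Fe0.91)2Si2O6: 0.18×24.305 + 1.82×55.845 + 2×28.085 + 6×15.999 = 258.177 g/mol.
Mass of Mg per formula unit: 0.18 × 24.305 = 4.375 g.
Weight fraction Mg = 4.375 / 258.177 = 0.0169.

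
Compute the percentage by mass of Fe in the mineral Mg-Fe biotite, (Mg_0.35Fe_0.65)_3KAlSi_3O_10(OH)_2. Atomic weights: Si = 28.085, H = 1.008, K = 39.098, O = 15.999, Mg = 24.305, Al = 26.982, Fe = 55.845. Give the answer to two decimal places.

Molar mass of (Mg_0.35Fe_0.65)_3KAlSi_3O_10(OH)_2: 1.05×24.305 + 1.95×55.845 + 1×39.098 + 1×26.982 + 3×28.085 + 12×15.999 + 2×1.008 = 478.757 g/mol.
Mass of Fe per formula unit: 1.95 × 55.845 = 108.898 g.
Weight fraction Fe = 108.898 / 478.757 = 0.2275.

22.75 mass %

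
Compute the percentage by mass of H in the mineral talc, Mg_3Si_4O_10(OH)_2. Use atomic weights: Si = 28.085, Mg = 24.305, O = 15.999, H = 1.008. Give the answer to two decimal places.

0.53 mass %

Formula mass = 3*24.305 + 4*28.085 + 12*15.999 + 2*1.008 = 379.259 g/mol, of which 2.016 g is H.
So H makes up 2.016/379.259 = 0.0053 of the mass, i.e. 0.53%.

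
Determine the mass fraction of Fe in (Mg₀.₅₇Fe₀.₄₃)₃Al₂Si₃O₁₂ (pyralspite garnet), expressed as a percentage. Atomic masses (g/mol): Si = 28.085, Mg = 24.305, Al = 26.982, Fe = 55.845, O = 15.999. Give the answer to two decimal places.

M((Mg₀.₅₇Fe₀.₄₃)₃Al₂Si₃O₁₂) = 443.809 g/mol.
Fe contributes 1.29 × 55.845 = 72.040 g per mole.
72.040/443.809 = 0.1623 → 16.23%.

16.23 weight percent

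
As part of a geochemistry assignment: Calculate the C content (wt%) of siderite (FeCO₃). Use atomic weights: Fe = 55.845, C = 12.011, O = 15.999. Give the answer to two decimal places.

M(FeCO₃) = 115.853 g/mol.
C contributes 1 × 12.011 = 12.011 g per mole.
12.011/115.853 = 0.1037 → 10.37%.

10.37 wt%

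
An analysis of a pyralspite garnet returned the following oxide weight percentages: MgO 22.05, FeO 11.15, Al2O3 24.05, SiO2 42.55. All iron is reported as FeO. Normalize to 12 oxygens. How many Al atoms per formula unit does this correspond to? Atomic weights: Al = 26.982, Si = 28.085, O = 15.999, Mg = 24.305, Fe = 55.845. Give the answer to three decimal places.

22.05 wt% MgO ÷ 40.304 g/mol = 0.54709 mol, giving 0.54709 Mg and 0.54709 O.
11.15 wt% FeO ÷ 71.844 g/mol = 0.15520 mol, giving 0.15520 Fe and 0.15520 O.
24.05 wt% Al2O3 ÷ 101.961 g/mol = 0.23587 mol, giving 0.47174 Al and 0.70761 O.
42.55 wt% SiO2 ÷ 60.083 g/mol = 0.70819 mol, giving 0.70819 Si and 1.41638 O.
Oxygen sums to 2.82628; scaling by 12/2.82628 = 4.24586 puts the formula on 12 O.
Al: 0.47174 × 4.24586 = 2.003 atoms per formula unit.

2.003 Al apfu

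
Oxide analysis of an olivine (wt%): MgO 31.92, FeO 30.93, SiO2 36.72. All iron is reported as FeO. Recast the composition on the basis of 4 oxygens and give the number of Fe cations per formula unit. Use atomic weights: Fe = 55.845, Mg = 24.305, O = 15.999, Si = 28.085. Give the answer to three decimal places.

31.92 wt% MgO ÷ 40.304 g/mol = 0.79198 mol, giving 0.79198 Mg and 0.79198 O.
30.93 wt% FeO ÷ 71.844 g/mol = 0.43052 mol, giving 0.43052 Fe and 0.43052 O.
36.72 wt% SiO2 ÷ 60.083 g/mol = 0.61115 mol, giving 0.61115 Si and 1.22230 O.
Oxygen sums to 2.44480; scaling by 4/2.44480 = 1.63613 puts the formula on 4 O.
Fe: 0.43052 × 1.63613 = 0.704 atoms per formula unit.

0.704 Fe apfu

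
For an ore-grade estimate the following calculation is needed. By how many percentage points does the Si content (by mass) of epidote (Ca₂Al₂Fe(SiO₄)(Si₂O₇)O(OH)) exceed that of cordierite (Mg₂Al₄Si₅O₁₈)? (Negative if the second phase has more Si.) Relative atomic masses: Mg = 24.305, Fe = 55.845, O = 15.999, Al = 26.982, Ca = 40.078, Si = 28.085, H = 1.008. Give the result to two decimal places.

-6.57 percentage points

Si in Ca₂Al₂Fe(SiO₄)(Si₂O₇)O(OH): molar mass 483.215 g/mol; 3×28.085 = 84.255 g → 17.44 wt%.
Si in Mg₂Al₄Si₅O₁₈: molar mass 584.945 g/mol; 5×28.085 = 140.425 g → 24.01 wt%.
Difference = 17.44 − 24.01 = -6.57 percentage points.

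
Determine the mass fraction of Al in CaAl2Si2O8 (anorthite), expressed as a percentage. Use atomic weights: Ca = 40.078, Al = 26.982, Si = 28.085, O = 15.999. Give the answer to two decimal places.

M(CaAl2Si2O8) = 278.204 g/mol.
Al contributes 2 × 26.982 = 53.964 g per mole.
53.964/278.204 = 0.1940 → 19.40%.

19.40 weight percent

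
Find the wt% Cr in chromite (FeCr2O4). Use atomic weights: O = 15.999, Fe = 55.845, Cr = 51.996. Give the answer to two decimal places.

46.46 weight percent

Formula mass = 1·55.845 + 2·51.996 + 4·15.999 = 223.833 g/mol, of which 103.992 g is Cr.
So Cr makes up 103.992/223.833 = 0.4646 of the mass, i.e. 46.46%.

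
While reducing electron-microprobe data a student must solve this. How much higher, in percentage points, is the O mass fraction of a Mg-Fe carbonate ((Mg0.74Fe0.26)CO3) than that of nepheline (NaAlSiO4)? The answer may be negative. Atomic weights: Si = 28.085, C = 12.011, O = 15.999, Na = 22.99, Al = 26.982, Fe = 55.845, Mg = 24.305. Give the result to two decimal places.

First mineral: 47.997 g O in 92.513 g formula = 51.88 wt% O.
Second mineral: 63.996 g O in 142.053 g formula = 45.05 wt% O.
51.88% − 45.05% gives a difference of 6.83 percentage points.

6.83 percentage points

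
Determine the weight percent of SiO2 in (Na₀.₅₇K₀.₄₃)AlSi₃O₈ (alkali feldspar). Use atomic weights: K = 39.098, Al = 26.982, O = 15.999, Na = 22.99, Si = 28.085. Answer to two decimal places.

66.97 wt%

M((Na₀.₅₇K₀.₄₃)AlSi₃O₈) = 269.145 g/mol; M(SiO2) = 60.083 g/mol.
Moles SiO2 per formula unit = 3 Si ÷ 1 = 3.0000.
SiO2 fraction = (3.0000 × 60.083) / 269.145 = 180.249/269.145 = 0.6697.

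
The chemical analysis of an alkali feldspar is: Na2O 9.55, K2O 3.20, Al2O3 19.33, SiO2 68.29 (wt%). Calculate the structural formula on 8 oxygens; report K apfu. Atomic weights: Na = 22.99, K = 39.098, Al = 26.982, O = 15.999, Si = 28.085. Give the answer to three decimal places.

Na2O: 9.55/61.979 = 0.15408 mol → 0.30816 mol Na, 0.15408 mol O.
K2O: 3.20/94.195 = 0.03397 mol → 0.06794 mol K, 0.03397 mol O.
Al2O3: 19.33/101.961 = 0.18958 mol → 0.37916 mol Al, 0.56874 mol O.
SiO2: 68.29/60.083 = 1.13659 mol → 1.13659 mol Si, 2.27318 mol O.
Total oxygen = 3.02997 mol. Normalization factor = 8/3.02997 = 2.64029.
K per 8 O = 0.06794 × 2.64029 = 0.179.

0.179 K apfu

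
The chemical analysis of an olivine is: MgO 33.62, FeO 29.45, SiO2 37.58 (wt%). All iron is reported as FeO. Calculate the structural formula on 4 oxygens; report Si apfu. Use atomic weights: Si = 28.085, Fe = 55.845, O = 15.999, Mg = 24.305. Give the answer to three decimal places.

MgO (M=40.304): mol = 0.83416; Mg = 0.83416, O = 0.83416.
FeO (M=71.844): mol = 0.40992; Fe = 0.40992, O = 0.40992.
SiO2 (M=60.083): mol = 0.62547; Si = 0.62547, O = 1.25094.
ΣO = 2.49502; factor = 4/ΣO = 1.60319.
Si apfu = 0.62547 × 1.60319 = 1.003.

1.003 Si apfu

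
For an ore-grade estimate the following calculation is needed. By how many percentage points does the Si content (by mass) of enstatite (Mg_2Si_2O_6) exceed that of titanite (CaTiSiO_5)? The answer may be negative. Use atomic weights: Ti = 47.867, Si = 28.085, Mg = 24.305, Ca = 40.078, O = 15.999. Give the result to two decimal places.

13.65 percentage points

First mineral: 56.170 g Si in 200.774 g formula = 27.98 wt% Si.
Second mineral: 28.085 g Si in 196.025 g formula = 14.33 wt% Si.
27.98% − 14.33% gives a difference of 13.65 percentage points.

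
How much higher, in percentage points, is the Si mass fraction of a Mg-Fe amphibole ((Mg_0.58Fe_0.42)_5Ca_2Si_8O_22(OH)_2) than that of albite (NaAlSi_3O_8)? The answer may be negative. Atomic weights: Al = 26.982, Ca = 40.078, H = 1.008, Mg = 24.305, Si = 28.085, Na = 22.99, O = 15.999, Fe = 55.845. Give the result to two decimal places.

-6.56 percentage points

M((Mg_0.58Fe_0.42)_5Ca_2Si_8O_22(OH)_2) = 878.587 g/mol, so wt% Si = 224.680/878.587 × 100 = 25.57%.
M(NaAlSi_3O_8) = 262.219 g/mol, so wt% Si = 84.255/262.219 × 100 = 32.13%.
25.57 − 32.13 = -6.56 pp.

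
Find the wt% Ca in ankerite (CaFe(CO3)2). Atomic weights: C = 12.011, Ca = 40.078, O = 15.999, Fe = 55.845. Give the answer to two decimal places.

18.56 wt%

M(CaFe(CO3)2) = 215.939 g/mol.
Ca contributes 1 × 40.078 = 40.078 g per mole.
40.078/215.939 = 0.1856 → 18.56%.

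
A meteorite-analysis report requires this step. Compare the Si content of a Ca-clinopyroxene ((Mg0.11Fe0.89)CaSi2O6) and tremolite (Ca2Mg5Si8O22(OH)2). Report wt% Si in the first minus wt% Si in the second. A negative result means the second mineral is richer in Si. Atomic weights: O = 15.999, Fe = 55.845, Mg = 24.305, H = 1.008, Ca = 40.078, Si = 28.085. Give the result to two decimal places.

First mineral: 56.170 g Si in 244.618 g formula = 22.96 wt% Si.
Second mineral: 224.680 g Si in 812.353 g formula = 27.66 wt% Si.
22.96% − 27.66% gives a difference of -4.70 percentage points.

-4.70 percentage points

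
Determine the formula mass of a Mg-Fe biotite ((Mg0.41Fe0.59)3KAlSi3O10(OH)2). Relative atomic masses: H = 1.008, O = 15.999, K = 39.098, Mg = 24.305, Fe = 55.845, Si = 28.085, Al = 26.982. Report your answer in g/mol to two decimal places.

M = 1.23(24.305) + 1.77(55.845) + 1(39.098) + 1(26.982) + 3(28.085) + 12(15.999) + 2(1.008)

473.08 g/mol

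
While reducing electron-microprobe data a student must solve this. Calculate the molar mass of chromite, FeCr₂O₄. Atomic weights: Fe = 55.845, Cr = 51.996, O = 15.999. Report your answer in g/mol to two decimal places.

Fe: 1 × 55.845 = 55.8450
Cr: 2 × 51.996 = 103.9920
O: 4 × 15.999 = 63.9960
Summing the contributions gives the formula mass.

223.83 g/mol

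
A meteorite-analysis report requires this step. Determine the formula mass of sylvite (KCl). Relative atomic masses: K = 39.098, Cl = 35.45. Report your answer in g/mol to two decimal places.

74.55 g/mol

The formula mass is the sum 1×39.098 + 1×35.45.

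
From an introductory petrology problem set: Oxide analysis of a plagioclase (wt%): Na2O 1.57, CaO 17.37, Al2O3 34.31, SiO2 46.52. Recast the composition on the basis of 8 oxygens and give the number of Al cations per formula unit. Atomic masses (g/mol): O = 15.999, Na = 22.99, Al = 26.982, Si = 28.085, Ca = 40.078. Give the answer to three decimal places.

Na2O (M=61.979): mol = 0.02533; Na = 0.05066, O = 0.02533.
CaO (M=56.077): mol = 0.30975; Ca = 0.30975, O = 0.30975.
Al2O3 (M=101.961): mol = 0.33650; Al = 0.67300, O = 1.00950.
SiO2 (M=60.083): mol = 0.77426; Si = 0.77426, O = 1.54852.
ΣO = 2.89310; factor = 8/ΣO = 2.76520.
Al apfu = 0.67300 × 2.76520 = 1.861.

1.861 Al apfu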